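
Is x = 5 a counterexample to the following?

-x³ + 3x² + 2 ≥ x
Substitute x = 5 into the relation:
x = 5: LHS = -5³ + 3·5² + 2 = -48; -48 ≥ 5 — FAILS

Since the claim fails at x = 5, this value is a counterexample.

Answer: Yes, x = 5 is a counterexample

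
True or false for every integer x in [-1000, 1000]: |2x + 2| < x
The claim fails at x = 0:
x = 0: LHS = |2·0 + 2| = |2| = 2; 2 < 0 — FAILS

Because a single integer refutes it, the statement is false.

Answer: False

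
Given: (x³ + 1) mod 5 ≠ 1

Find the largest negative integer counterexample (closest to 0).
Testing negative integers from -1 downward:
x = -1: LHS = ((-1)³ + 1) mod 5 = 0 mod 5 = 0; 0 ≠ 1 — holds
x = -2: LHS = ((-2)³ + 1) mod 5 = (-7) mod 5 = 3; 3 ≠ 1 — holds
x = -3: LHS = ((-3)³ + 1) mod 5 = (-26) mod 5 = 4; 4 ≠ 1 — holds
x = -4: LHS = ((-4)³ + 1) mod 5 = (-63) mod 5 = 2; 2 ≠ 1 — holds
x = -5: LHS = ((-5)³ + 1) mod 5 = (-124) mod 5 = 1; 1 ≠ 1 — FAILS  ← closest negative counterexample to 0

Answer: x = -5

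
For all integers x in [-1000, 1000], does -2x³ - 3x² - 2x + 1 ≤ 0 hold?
The claim fails at x = 0:
x = 0: LHS = -2·0³ - 3·0² - 2·0 + 1 = 1; 1 ≤ 0 — FAILS

Because a single integer refutes it, the statement is false.

Answer: False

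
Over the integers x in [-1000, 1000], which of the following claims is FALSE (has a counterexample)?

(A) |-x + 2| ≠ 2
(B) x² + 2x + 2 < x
(A) x = 0: LHS = |-0 + 2| = |2| = 2; 2 ≠ 2 — FAILS
(B) x = 0: LHS = 0² + 2·0 + 2 = 2; 2 < 0 — FAILS

Answer: Both A and B are false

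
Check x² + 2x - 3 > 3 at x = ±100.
x = 100: LHS = 100² + 2·100 - 3 = 10197; 10197 > 3 — holds
x = -100: LHS = (-100)² + 2·(-100) - 3 = 9797; 9797 > 3 — holds

Answer: Yes, holds for both x = 100 and x = -100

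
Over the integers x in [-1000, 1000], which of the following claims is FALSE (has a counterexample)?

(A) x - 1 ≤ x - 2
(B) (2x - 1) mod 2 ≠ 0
(A) x = 0: LHS = 0 - 1 = -1, RHS = 0 - 2 = -2; -1 ≤ -2 — FAILS

(B) For a polynomial with integer coefficients, its value mod 2 depends only on x mod 2, so it suffices to check one representative of each residue class, x = 0, 1:
x = 0: LHS = (2·0 - 1) mod 2 = (-1) mod 2 = 1; 1 ≠ 0 — holds
x = 1: LHS = (2·1 - 1) mod 2 = 1 mod 2 = 1; 1 ≠ 0 — holds
The relation holds in every residue class, so the relation holds for every integer in [-1000, 1000].

Only (A) has a counterexample.

Answer: A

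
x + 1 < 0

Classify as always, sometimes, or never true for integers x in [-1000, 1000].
Holds at x = -2: LHS = (-2) + 1 = -1; -1 < 0 — holds
Fails at x = 0: LHS = 0 + 1 = 1; 1 < 0 — FAILS
It is satisfied by some integers in the range but not all.

Answer: Sometimes true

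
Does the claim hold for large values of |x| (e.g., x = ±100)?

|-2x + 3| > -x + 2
x = 100: LHS = |-2·100 + 3| = |-197| = 197, RHS = -100 + 2 = -98; 197 > -98 — holds
x = -100: LHS = |-2·(-100) + 3| = |203| = 203, RHS = -(-100) + 2 = 102; 203 > 102 — holds

Answer: Yes, holds for both x = 100 and x = -100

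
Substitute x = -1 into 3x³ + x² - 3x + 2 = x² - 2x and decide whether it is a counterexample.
Substitute x = -1 into the relation:
x = -1: LHS = 3·(-1)³ + (-1)² - 3·(-1) + 2 = 3, RHS = (-1)² - 2·(-1) = 3; 3 = 3 — holds

The claim holds here, so x = -1 is not a counterexample. (A counterexample exists elsewhere, e.g. x = 0.)

Answer: No, x = -1 is not a counterexample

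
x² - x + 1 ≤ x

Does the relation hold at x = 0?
x = 0: LHS = 0² - 0 + 1 = 1; 1 ≤ 0 — FAILS

The relation fails at x = 0, so x = 0 is a counterexample.

Answer: No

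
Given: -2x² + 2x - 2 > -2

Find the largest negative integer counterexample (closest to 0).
Testing negative integers from -1 downward:
x = -1: LHS = -2·(-1)² + 2·(-1) - 2 = -6; -6 > -2 — FAILS  ← closest negative counterexample to 0

Answer: x = -1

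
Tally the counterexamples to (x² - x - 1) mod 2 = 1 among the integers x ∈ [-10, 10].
For a polynomial with integer coefficients, its value mod 2 depends only on x mod 2, so it suffices to check one representative of each residue class, x = 0, 1:
x = 0: LHS = (0² - 0 - 1) mod 2 = (-1) mod 2 = 1; 1 = 1 — holds
x = 1: LHS = (1² - 1 - 1) mod 2 = (-1) mod 2 = 1; 1 = 1 — holds
The relation holds in every residue class, so the relation holds for every integer in [-10, 10].

No counterexample appears in that range.

Answer: 0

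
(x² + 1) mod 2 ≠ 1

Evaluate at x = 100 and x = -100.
x = 100: LHS = (100² + 1) mod 2 = 10001 mod 2 = 1; 1 ≠ 1 — FAILS
x = -100: LHS = ((-100)² + 1) mod 2 = 10001 mod 2 = 1; 1 ≠ 1 — FAILS

Answer: No, fails for both x = 100 and x = -100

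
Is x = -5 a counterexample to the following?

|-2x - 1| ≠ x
Substitute x = -5 into the relation:
x = -5: LHS = |-2·(-5) - 1| = |9| = 9; 9 ≠ -5 — holds

The relation holds at x = -5, so it is not a counterexample.

Answer: No, x = -5 is not a counterexample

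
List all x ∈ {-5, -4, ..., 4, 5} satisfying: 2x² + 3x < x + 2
Holds for: {-1, 0}
Fails for: {-5, -4, -3, -2, 1, 2, 3, 4, 5}

Answer: {-1, 0}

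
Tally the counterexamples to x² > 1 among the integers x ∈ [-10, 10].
Counterexamples in [-10, 10]: {-1, 0, 1}.

Counting them gives 3 values.

Answer: 3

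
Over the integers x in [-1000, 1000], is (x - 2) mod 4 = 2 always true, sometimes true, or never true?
Holds at x = 0: LHS = (0 - 2) mod 4 = (-2) mod 4 = 2; 2 = 2 — holds
Fails at x = 1: LHS = (1 - 2) mod 4 = (-1) mod 4 = 3; 3 = 2 — FAILS
It is satisfied by some integers in the range but not all.

Answer: Sometimes true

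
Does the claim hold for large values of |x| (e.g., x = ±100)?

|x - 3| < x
x = 100: LHS = |100 - 3| = |97| = 97; 97 < 100 — holds
x = -100: LHS = |(-100) - 3| = |-103| = 103; 103 < -100 — FAILS

Answer: Partially: holds for x = 100, fails for x = -100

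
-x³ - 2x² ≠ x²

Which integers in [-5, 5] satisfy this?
Holds for: {-5, -4, -2, -1, 1, 2, 3, 4, 5}
Fails for: {-3, 0}

Answer: {-5, -4, -2, -1, 1, 2, 3, 4, 5}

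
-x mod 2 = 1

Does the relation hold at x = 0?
x = 0: LHS = (-0) mod 2 = 0 mod 2 = 0; 0 = 1 — FAILS

The relation fails at x = 0, so x = 0 is a counterexample.

Answer: No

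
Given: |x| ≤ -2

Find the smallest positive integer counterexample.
Testing positive integers:
x = 1: LHS = |1| = 1; 1 ≤ -2 — FAILS  ← smallest positive counterexample

Answer: x = 1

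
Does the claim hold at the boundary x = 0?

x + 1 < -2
x = 0: LHS = 0 + 1 = 1; 1 < -2 — FAILS

The relation fails at x = 0, so x = 0 is a counterexample.

Answer: No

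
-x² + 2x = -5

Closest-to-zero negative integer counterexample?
Testing negative integers from -1 downward:
x = -1: LHS = -(-1)² + 2·(-1) = -3; -3 = -5 — FAILS  ← closest negative counterexample to 0

Answer: x = -1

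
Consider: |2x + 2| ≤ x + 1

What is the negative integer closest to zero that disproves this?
Testing negative integers from -1 downward:
x = -1: LHS = |2·(-1) + 2| = |0| = 0, RHS = (-1) + 1 = 0; 0 ≤ 0 — holds
x = -2: LHS = |2·(-2) + 2| = |-2| = 2, RHS = (-2) + 1 = -1; 2 ≤ -1 — FAILS  ← closest negative counterexample to 0

Answer: x = -2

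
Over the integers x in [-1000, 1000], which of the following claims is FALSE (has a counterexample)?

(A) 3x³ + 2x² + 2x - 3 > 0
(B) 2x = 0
(A) x = 0: LHS = 3·0³ + 2·0² + 2·0 - 3 = -3; -3 > 0 — FAILS
(B) x = 1: LHS = 2·1 = 2; 2 = 0 — FAILS

Answer: Both A and B are false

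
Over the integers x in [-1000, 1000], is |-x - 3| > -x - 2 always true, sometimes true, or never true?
Holds at x = 0: LHS = |-0 - 3| = |-3| = 3, RHS = -0 - 2 = -2; 3 > -2 — holds
Fails at x = -3: LHS = |-(-3) - 3| = |0| = 0, RHS = -(-3) - 2 = 1; 0 > 1 — FAILS
It is satisfied by some integers in the range but not all.

Answer: Sometimes true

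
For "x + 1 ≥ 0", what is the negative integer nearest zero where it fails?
Testing negative integers from -1 downward:
x = -1: LHS = (-1) + 1 = 0; 0 ≥ 0 — holds
x = -2: LHS = (-2) + 1 = -1; -1 ≥ 0 — FAILS  ← closest negative counterexample to 0

Answer: x = -2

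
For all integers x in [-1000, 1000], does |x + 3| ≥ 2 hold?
The claim fails at x = -2:
x = -2: LHS = |(-2) + 3| = |1| = 1; 1 ≥ 2 — FAILS

Because a single integer refutes it, the statement is false.

Answer: False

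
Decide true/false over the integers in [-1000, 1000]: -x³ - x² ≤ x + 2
The claim fails at x = -2:
x = -2: LHS = -(-2)³ - (-2)² = 4, RHS = (-2) + 2 = 0; 4 ≤ 0 — FAILS

Because a single integer refutes it, the statement is false.

Answer: False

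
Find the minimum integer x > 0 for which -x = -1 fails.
Testing positive integers:
x = 1: -1 = -1 — holds
x = 2: -2 = -1 — FAILS  ← smallest positive counterexample

Answer: x = 2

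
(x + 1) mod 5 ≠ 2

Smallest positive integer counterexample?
Testing positive integers:
x = 1: LHS = (1 + 1) mod 5 = 2 mod 5 = 2; 2 ≠ 2 — FAILS  ← smallest positive counterexample

Answer: x = 1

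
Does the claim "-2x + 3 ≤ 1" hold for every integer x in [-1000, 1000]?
The claim fails at x = 0:
x = 0: LHS = -2·0 + 3 = 3; 3 ≤ 1 — FAILS

Because a single integer refutes it, the statement is false.

Answer: False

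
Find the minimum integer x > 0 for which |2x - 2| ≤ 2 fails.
Testing positive integers:
x = 1: LHS = |2·1 - 2| = |0| = 0; 0 ≤ 2 — holds
x = 2: LHS = |2·2 - 2| = |2| = 2; 2 ≤ 2 — holds
x = 3: LHS = |2·3 - 2| = |4| = 4; 4 ≤ 2 — FAILS  ← smallest positive counterexample

Answer: x = 3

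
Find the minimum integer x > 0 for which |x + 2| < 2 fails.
Testing positive integers:
x = 1: LHS = |1 + 2| = |3| = 3; 3 < 2 — FAILS  ← smallest positive counterexample

Answer: x = 1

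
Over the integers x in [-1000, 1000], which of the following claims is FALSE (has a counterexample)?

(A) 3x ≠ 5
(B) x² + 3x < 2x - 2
(A) Track d = LHS − RHS over the integers in [-1000, 1000]. Equality would need d = 0, but d changes sign only between consecutive integers, jumping over 0:
x = 1: LHS = 3·1 = 3; 3 ≠ 5 — holds  (d = -2)
x = 2: LHS = 3·2 = 6; 6 ≠ 5 — holds  (d = 1)
Away from these crossings d keeps a constant sign, and checking every integer in [-1000, 1000] confirms d ≠ 0 throughout. Hence the two sides are never equal, so the relation holds for every integer in [-1000, 1000].

(B) x = 0: LHS = 0² + 3·0 = 0, RHS = 2·0 - 2 = -2; 0 < -2 — FAILS

Only (B) has a counterexample.

Answer: B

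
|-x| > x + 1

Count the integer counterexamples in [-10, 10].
Counterexamples in [-10, 10]: {0, 1, 2, 3, 4, 5, 6, 7, 8, 9, 10}.

Counting them gives 11 values.

Answer: 11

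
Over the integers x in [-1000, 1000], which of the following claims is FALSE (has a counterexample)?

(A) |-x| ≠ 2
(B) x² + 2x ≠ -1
(A) x = 2: LHS = |-2| = 2; 2 ≠ 2 — FAILS
(B) x = -1: LHS = (-1)² + 2·(-1) = -1; -1 ≠ -1 — FAILS

Answer: Both A and B are false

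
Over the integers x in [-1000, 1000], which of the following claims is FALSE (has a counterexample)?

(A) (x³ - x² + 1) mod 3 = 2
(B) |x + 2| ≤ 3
(A) x = 0: LHS = (0³ - 0² + 1) mod 3 = 1 mod 3 = 1; 1 = 2 — FAILS
(B) x = 2: LHS = |2 + 2| = |4| = 4; 4 ≤ 3 — FAILS

Answer: Both A and B are false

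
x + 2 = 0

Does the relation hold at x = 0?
x = 0: LHS = 0 + 2 = 2; 2 = 0 — FAILS

The relation fails at x = 0, so x = 0 is a counterexample.

Answer: No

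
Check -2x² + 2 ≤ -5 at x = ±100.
x = 100: LHS = -2·100² + 2 = -19998; -19998 ≤ -5 — holds
x = -100: LHS = -2·(-100)² + 2 = -19998; -19998 ≤ -5 — holds

Answer: Yes, holds for both x = 100 and x = -100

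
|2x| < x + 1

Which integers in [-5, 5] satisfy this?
Holds for: {0}
Fails for: {-5, -4, -3, -2, -1, 1, 2, 3, 4, 5}

Answer: {0}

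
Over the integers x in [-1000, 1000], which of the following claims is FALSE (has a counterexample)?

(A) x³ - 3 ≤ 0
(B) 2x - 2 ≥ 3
(A) x = 2: LHS = 2³ - 3 = 5; 5 ≤ 0 — FAILS
(B) x = 0: LHS = 2·0 - 2 = -2; -2 ≥ 3 — FAILS

Answer: Both A and B are false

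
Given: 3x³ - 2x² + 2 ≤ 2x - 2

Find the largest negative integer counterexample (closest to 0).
Testing negative integers from -1 downward:
x = -1: LHS = 3·(-1)³ - 2·(-1)² + 2 = -3, RHS = 2·(-1) - 2 = -4; -3 ≤ -4 — FAILS  ← closest negative counterexample to 0

Answer: x = -1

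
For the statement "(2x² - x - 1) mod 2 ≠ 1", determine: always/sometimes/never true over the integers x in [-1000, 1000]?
Holds at x = 1: LHS = (2·1² - 1 - 1) mod 2 = 0 mod 2 = 0; 0 ≠ 1 — holds
Fails at x = 0: LHS = (2·0² - 0 - 1) mod 2 = (-1) mod 2 = 1; 1 ≠ 1 — FAILS
It is satisfied by some integers in the range but not all.

Answer: Sometimes true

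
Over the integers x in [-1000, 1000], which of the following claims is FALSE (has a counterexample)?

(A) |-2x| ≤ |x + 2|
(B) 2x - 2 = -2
(A) x = -1: LHS = |-2·(-1)| = |2| = 2, RHS = |(-1) + 2| = |1| = 1; 2 ≤ 1 — FAILS
(B) x = 1: LHS = 2·1 - 2 = 0; 0 = -2 — FAILS

Answer: Both A and B are false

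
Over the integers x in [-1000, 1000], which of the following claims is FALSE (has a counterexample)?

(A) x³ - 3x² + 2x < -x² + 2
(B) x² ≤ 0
(A) x = 2: LHS = 2³ - 3·2² + 2·2 = 0, RHS = -2² + 2 = -2; 0 < -2 — FAILS
(B) x = 1: LHS = 1² = 1; 1 ≤ 0 — FAILS

Answer: Both A and B are false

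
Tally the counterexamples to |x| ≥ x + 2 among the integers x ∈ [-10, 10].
Counterexamples in [-10, 10]: {0, 1, 2, 3, 4, 5, 6, 7, 8, 9, 10}.

Counting them gives 11 values.

Answer: 11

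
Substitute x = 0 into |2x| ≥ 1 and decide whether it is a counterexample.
Substitute x = 0 into the relation:
x = 0: LHS = |2·0| = |0| = 0; 0 ≥ 1 — FAILS

Since the claim fails at x = 0, this value is a counterexample.

Answer: Yes, x = 0 is a counterexample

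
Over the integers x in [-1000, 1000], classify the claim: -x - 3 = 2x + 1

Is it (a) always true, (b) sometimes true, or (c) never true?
Track d = LHS − RHS over the integers in [-1000, 1000]. Equality would need d = 0, but d changes sign only between consecutive integers, jumping over 0:
x = -2: LHS = -(-2) - 3 = -1, RHS = 2·(-2) + 1 = -3; -1 = -3 — FAILS  (d = 2)
x = -1: LHS = -(-1) - 3 = -2, RHS = 2·(-1) + 1 = -1; -2 = -1 — FAILS  (d = -1)
Away from these crossings d keeps a constant sign, and checking every integer in [-1000, 1000] confirms d ≠ 0 throughout. Hence the two sides are never equal, so the claimed relation (=) fails for every integer in [-1000, 1000].

No integer in the range satisfies it.

Answer: Never true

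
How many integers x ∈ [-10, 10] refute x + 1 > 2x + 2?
Counterexamples in [-10, 10]: {-1, 0, 1, 2, 3, 4, 5, 6, 7, 8, 9, 10}.

Counting them gives 12 values.

Answer: 12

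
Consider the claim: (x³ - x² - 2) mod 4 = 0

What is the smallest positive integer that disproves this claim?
Testing positive integers:
x = 1: LHS = (1³ - 1² - 2) mod 4 = (-2) mod 4 = 2; 2 = 0 — FAILS  ← smallest positive counterexample

Answer: x = 1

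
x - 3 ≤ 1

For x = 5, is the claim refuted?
Substitute x = 5 into the relation:
x = 5: LHS = 5 - 3 = 2; 2 ≤ 1 — FAILS

Since the claim fails at x = 5, this value is a counterexample.

Answer: Yes, x = 5 is a counterexample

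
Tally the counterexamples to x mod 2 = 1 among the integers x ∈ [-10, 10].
Counterexamples in [-10, 10]: {-10, -8, -6, -4, -2, 0, 2, 4, 6, 8, 10}.

Counting them gives 11 values.

Answer: 11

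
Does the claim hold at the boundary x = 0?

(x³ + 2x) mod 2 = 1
x = 0: LHS = (0³ + 2·0) mod 2 = 0 mod 2 = 0; 0 = 1 — FAILS

The relation fails at x = 0, so x = 0 is a counterexample.

Answer: No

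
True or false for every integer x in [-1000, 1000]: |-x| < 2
The claim fails at x = 2:
x = 2: LHS = |-2| = 2; 2 < 2 — FAILS

Because a single integer refutes it, the statement is false.

Answer: False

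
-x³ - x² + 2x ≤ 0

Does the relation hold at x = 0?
x = 0: LHS = -0³ - 0² + 2·0 = 0; 0 ≤ 0 — holds

The relation is satisfied at x = 0.

Answer: Yes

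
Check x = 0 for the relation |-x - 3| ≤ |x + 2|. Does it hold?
x = 0: LHS = |-0 - 3| = |-3| = 3, RHS = |0 + 2| = |2| = 2; 3 ≤ 2 — FAILS

The relation fails at x = 0, so x = 0 is a counterexample.

Answer: No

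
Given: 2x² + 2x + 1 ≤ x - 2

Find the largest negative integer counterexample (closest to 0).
Testing negative integers from -1 downward:
x = -1: LHS = 2·(-1)² + 2·(-1) + 1 = 1, RHS = (-1) - 2 = -3; 1 ≤ -3 — FAILS  ← closest negative counterexample to 0

Answer: x = -1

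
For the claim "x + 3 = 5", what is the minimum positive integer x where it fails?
Testing positive integers:
x = 1: LHS = 1 + 3 = 4; 4 = 5 — FAILS  ← smallest positive counterexample

Answer: x = 1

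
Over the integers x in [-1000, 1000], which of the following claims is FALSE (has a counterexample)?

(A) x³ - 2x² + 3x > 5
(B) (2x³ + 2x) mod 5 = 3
(A) x = 0: LHS = 0³ - 2·0² + 3·0 = 0; 0 > 5 — FAILS
(B) x = 0: LHS = (2·0³ + 2·0) mod 5 = 0 mod 5 = 0; 0 = 3 — FAILS

Answer: Both A and B are false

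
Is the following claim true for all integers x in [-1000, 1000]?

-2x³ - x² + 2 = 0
The claim fails at x = 0:
x = 0: LHS = -2·0³ - 0² + 2 = 2; 2 = 0 — FAILS

Because a single integer refutes it, the statement is false.

Answer: False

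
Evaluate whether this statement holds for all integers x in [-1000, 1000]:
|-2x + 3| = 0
The claim fails at x = 0:
x = 0: LHS = |-2·0 + 3| = |3| = 3; 3 = 0 — FAILS

Because a single integer refutes it, the statement is false.

Answer: False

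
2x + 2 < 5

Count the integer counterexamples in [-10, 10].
Counterexamples in [-10, 10]: {2, 3, 4, 5, 6, 7, 8, 9, 10}.

Counting them gives 9 values.

Answer: 9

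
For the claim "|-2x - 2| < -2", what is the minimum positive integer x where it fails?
Testing positive integers:
x = 1: LHS = |-2·1 - 2| = |-4| = 4; 4 < -2 — FAILS  ← smallest positive counterexample

Answer: x = 1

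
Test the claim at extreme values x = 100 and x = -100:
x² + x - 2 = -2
x = 100: LHS = 100² + 100 - 2 = 10098; 10098 = -2 — FAILS
x = -100: LHS = (-100)² + (-100) - 2 = 9898; 9898 = -2 — FAILS

Answer: No, fails for both x = 100 and x = -100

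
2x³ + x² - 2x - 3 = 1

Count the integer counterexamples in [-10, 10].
Counterexamples in [-10, 10]: {-10, -9, -8, -7, -6, -5, -4, -3, -2, -1, 0, 1, 2, 3, 4, 5, 6, 7, 8, 9, 10}.

Counting them gives 21 values.

Answer: 21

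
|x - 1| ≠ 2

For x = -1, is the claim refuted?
Substitute x = -1 into the relation:
x = -1: LHS = |(-1) - 1| = |-2| = 2; 2 ≠ 2 — FAILS

Since the claim fails at x = -1, this value is a counterexample.

Answer: Yes, x = -1 is a counterexample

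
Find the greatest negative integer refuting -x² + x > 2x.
Testing negative integers from -1 downward:
x = -1: LHS = -(-1)² + (-1) = -2, RHS = 2·(-1) = -2; -2 > -2 — FAILS  ← closest negative counterexample to 0

Answer: x = -1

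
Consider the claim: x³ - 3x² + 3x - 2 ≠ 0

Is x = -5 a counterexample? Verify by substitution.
Substitute x = -5 into the relation:
x = -5: LHS = (-5)³ - 3·(-5)² + 3·(-5) - 2 = -217; -217 ≠ 0 — holds

The claim holds here, so x = -5 is not a counterexample. (A counterexample exists elsewhere, e.g. x = 2.)

Answer: No, x = -5 is not a counterexample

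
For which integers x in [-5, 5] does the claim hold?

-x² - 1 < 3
Over all integers in [-5, 5], LHS − RHS is largest at x = 0, where it equals -4:
x = 0: LHS = -0² - 1 = -1; -1 < 3 — holds
At the ends of the range:
x = -5: LHS = -(-5)² - 1 = -26; -26 < 3 — holds
x = 5: LHS = -5² - 1 = -26; -26 < 3 — holds
Hence LHS − RHS is never zero or positive, i.e. LHS < RHS throughout, so the relation holds for every integer in [-5, 5].

Answer: All integers in [-5, 5]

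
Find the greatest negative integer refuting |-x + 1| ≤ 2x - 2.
Testing negative integers from -1 downward:
x = -1: LHS = |-(-1) + 1| = |2| = 2, RHS = 2·(-1) - 2 = -4; 2 ≤ -4 — FAILS  ← closest negative counterexample to 0

Answer: x = -1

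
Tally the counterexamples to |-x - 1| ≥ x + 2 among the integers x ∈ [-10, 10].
Counterexamples in [-10, 10]: {-1, 0, 1, 2, 3, 4, 5, 6, 7, 8, 9, 10}.

Counting them gives 12 values.

Answer: 12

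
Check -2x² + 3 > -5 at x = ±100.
x = 100: LHS = -2·100² + 3 = -19997; -19997 > -5 — FAILS
x = -100: LHS = -2·(-100)² + 3 = -19997; -19997 > -5 — FAILS

Answer: No, fails for both x = 100 and x = -100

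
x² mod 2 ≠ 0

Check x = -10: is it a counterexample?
Substitute x = -10 into the relation:
x = -10: LHS = ((-10)²) mod 2 = 100 mod 2 = 0; 0 ≠ 0 — FAILS

Since the claim fails at x = -10, this value is a counterexample.

Answer: Yes, x = -10 is a counterexample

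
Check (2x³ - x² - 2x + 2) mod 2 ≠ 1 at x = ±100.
x = 100: LHS = (2·100³ - 100² - 2·100 + 2) mod 2 = 1989802 mod 2 = 0; 0 ≠ 1 — holds
x = -100: LHS = (2·(-100)³ - (-100)² - 2·(-100) + 2) mod 2 = (-2009798) mod 2 = 0; 0 ≠ 1 — holds

Answer: Yes, holds for both x = 100 and x = -100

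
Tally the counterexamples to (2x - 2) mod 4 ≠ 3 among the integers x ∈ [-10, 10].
For a polynomial with integer coefficients, its value mod 4 depends only on x mod 4, so it suffices to check one representative of each residue class, x = 0, 1, 2, 3:
x = 0: LHS = (2·0 - 2) mod 4 = (-2) mod 4 = 2; 2 ≠ 3 — holds
x = 1: LHS = (2·1 - 2) mod 4 = 0 mod 4 = 0; 0 ≠ 3 — holds
x = 2: LHS = (2·2 - 2) mod 4 = 2 mod 4 = 2; 2 ≠ 3 — holds
x = 3: LHS = (2·3 - 2) mod 4 = 4 mod 4 = 0; 0 ≠ 3 — holds
The relation holds in every residue class, so the relation holds for every integer in [-10, 10].

No counterexample appears in that range.

Answer: 0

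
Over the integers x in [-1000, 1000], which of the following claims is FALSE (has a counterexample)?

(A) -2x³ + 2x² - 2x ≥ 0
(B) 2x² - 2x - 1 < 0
(A) x = 1: LHS = -2·1³ + 2·1² - 2·1 = -2; -2 ≥ 0 — FAILS
(B) x = -1: LHS = 2·(-1)² - 2·(-1) - 1 = 3; 3 < 0 — FAILS

Answer: Both A and B are false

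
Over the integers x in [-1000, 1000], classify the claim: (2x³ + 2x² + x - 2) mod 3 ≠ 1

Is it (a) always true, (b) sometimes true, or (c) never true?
Holds at x = 1: LHS = (2·1³ + 2·1² + 1 - 2) mod 3 = 3 mod 3 = 0; 0 ≠ 1 — holds
Fails at x = 0: LHS = (2·0³ + 2·0² + 0 - 2) mod 3 = (-2) mod 3 = 1; 1 ≠ 1 — FAILS
It is satisfied by some integers in the range but not all.

Answer: Sometimes true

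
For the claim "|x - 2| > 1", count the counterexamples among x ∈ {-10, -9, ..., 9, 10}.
Counterexamples in [-10, 10]: {1, 2, 3}.

Counting them gives 3 values.

Answer: 3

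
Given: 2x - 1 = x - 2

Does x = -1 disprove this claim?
Substitute x = -1 into the relation:
x = -1: LHS = 2·(-1) - 1 = -3, RHS = (-1) - 2 = -3; -3 = -3 — holds

The claim holds here, so x = -1 is not a counterexample. (A counterexample exists elsewhere, e.g. x = 0.)

Answer: No, x = -1 is not a counterexample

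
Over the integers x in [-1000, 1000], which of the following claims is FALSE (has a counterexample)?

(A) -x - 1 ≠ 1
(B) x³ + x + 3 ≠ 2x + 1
(A) x = -2: LHS = -(-2) - 1 = 1; 1 ≠ 1 — FAILS

(B) Track d = LHS − RHS over the integers in [-1000, 1000]. Equality would need d = 0, but d changes sign only between consecutive integers, jumping over 0:
x = -2: LHS = (-2)³ + (-2) + 3 = -7, RHS = 2·(-2) + 1 = -3; -7 ≠ -3 — holds  (d = -4)
x = -1: LHS = (-1)³ + (-1) + 3 = 1, RHS = 2·(-1) + 1 = -1; 1 ≠ -1 — holds  (d = 2)
Away from these crossings d keeps a constant sign, and checking every integer in [-1000, 1000] confirms d ≠ 0 throughout. Hence the two sides are never equal, so the relation holds for every integer in [-1000, 1000].

Only (A) has a counterexample.

Answer: A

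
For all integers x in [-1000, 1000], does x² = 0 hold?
The claim fails at x = 1:
x = 1: LHS = 1² = 1; 1 = 0 — FAILS

Because a single integer refutes it, the statement is false.

Answer: False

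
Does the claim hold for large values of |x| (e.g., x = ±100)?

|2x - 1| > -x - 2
x = 100: LHS = |2·100 - 1| = |199| = 199, RHS = -100 - 2 = -102; 199 > -102 — holds
x = -100: LHS = |2·(-100) - 1| = |-201| = 201, RHS = -(-100) - 2 = 98; 201 > 98 — holds

Answer: Yes, holds for both x = 100 and x = -100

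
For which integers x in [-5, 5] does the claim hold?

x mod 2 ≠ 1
Holds for: {-4, -2, 0, 2, 4}
Fails for: {-5, -3, -1, 1, 3, 5}

Answer: {-4, -2, 0, 2, 4}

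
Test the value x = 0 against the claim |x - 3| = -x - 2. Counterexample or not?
Substitute x = 0 into the relation:
x = 0: LHS = |0 - 3| = |-3| = 3, RHS = -0 - 2 = -2; 3 = -2 — FAILS

Since the claim fails at x = 0, this value is a counterexample.

Answer: Yes, x = 0 is a counterexample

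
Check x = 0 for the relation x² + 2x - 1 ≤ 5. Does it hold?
x = 0: LHS = 0² + 2·0 - 1 = -1; -1 ≤ 5 — holds

The relation is satisfied at x = 0.

Answer: Yes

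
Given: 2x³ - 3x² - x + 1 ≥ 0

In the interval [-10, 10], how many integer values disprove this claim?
Counterexamples in [-10, 10]: {-10, -9, -8, -7, -6, -5, -4, -3, -2, -1, 1}.

Counting them gives 11 values.

Answer: 11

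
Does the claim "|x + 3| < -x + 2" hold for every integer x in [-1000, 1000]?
The claim fails at x = 0:
x = 0: LHS = |0 + 3| = |3| = 3, RHS = -0 + 2 = 2; 3 < 2 — FAILS

Because a single integer refutes it, the statement is false.

Answer: False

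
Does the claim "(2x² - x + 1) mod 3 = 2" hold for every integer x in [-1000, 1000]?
The claim fails at x = 0:
x = 0: LHS = (2·0² - 0 + 1) mod 3 = 1 mod 3 = 1; 1 = 2 — FAILS

Because a single integer refutes it, the statement is false.

Answer: False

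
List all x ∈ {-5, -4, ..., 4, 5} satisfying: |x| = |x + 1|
Track d = LHS − RHS over the integers in [-5, 5]. Equality would need d = 0, but d changes sign only between consecutive integers, jumping over 0:
x = -1: LHS = |-1| = 1, RHS = |(-1) + 1| = |0| = 0; 1 = 0 — FAILS  (d = 1)
x = 0: LHS = |0| = 0, RHS = |0 + 1| = |1| = 1; 0 = 1 — FAILS  (d = -1)
Away from these crossings d keeps a constant sign, and checking every integer in [-5, 5] confirms d ≠ 0 throughout. Hence the two sides are never equal, so the claimed relation (=) fails for every integer in [-5, 5].

Answer: None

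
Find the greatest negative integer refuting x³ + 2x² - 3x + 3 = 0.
Testing negative integers from -1 downward:
x = -1: LHS = (-1)³ + 2·(-1)² - 3·(-1) + 3 = 7; 7 = 0 — FAILS  ← closest negative counterexample to 0

Answer: x = -1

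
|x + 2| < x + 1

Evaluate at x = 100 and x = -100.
x = 100: LHS = |100 + 2| = |102| = 102, RHS = 100 + 1 = 101; 102 < 101 — FAILS
x = -100: LHS = |(-100) + 2| = |-98| = 98, RHS = (-100) + 1 = -99; 98 < -99 — FAILS

Answer: No, fails for both x = 100 and x = -100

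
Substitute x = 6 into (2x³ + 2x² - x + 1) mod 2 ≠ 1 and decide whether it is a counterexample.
Substitute x = 6 into the relation:
x = 6: LHS = (2·6³ + 2·6² - 6 + 1) mod 2 = 499 mod 2 = 1; 1 ≠ 1 — FAILS

Since the claim fails at x = 6, this value is a counterexample.

Answer: Yes, x = 6 is a counterexample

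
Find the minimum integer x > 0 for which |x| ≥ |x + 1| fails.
Testing positive integers:
x = 1: LHS = |1| = 1, RHS = |1 + 1| = |2| = 2; 1 ≥ 2 — FAILS  ← smallest positive counterexample

Answer: x = 1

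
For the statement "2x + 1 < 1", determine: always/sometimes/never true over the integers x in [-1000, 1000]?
Holds at x = -1: LHS = 2·(-1) + 1 = -1; -1 < 1 — holds
Fails at x = 0: LHS = 2·0 + 1 = 1; 1 < 1 — FAILS
It is satisfied by some integers in the range but not all.

Answer: Sometimes true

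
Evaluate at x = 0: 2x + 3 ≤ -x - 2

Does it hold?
x = 0: LHS = 2·0 + 3 = 3, RHS = -0 - 2 = -2; 3 ≤ -2 — FAILS

The relation fails at x = 0, so x = 0 is a counterexample.

Answer: No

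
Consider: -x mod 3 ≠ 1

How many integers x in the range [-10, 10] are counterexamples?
Counterexamples in [-10, 10]: {-10, -7, -4, -1, 2, 5, 8}.

Counting them gives 7 values.

Answer: 7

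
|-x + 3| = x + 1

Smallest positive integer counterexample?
Testing positive integers:
x = 1: LHS = |-1 + 3| = |2| = 2, RHS = 1 + 1 = 2; 2 = 2 — holds
x = 2: LHS = |-2 + 3| = |1| = 1, RHS = 2 + 1 = 3; 1 = 3 — FAILS  ← smallest positive counterexample

Answer: x = 2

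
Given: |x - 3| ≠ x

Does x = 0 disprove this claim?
Substitute x = 0 into the relation:
x = 0: LHS = |0 - 3| = |-3| = 3; 3 ≠ 0 — holds

The relation holds at x = 0, so it is not a counterexample.

Answer: No, x = 0 is not a counterexample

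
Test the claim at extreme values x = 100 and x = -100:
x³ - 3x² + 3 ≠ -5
x = 100: LHS = 100³ - 3·100² + 3 = 970003; 970003 ≠ -5 — holds
x = -100: LHS = (-100)³ - 3·(-100)² + 3 = -1029997; -1029997 ≠ -5 — holds

Answer: Yes, holds for both x = 100 and x = -100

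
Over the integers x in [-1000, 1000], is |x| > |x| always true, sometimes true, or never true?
Over all integers in [-1000, 1000], LHS − RHS is largest at x = 0, where it equals 0:
x = 0: LHS = |0| = 0, RHS = |0| = 0; 0 > 0 — FAILS
At the ends of the range:
x = -1000: LHS = |-1000| = 1000, RHS = |-1000| = 1000; 1000 > 1000 — FAILS
x = 1000: LHS = |1000| = 1000, RHS = |1000| = 1000; 1000 > 1000 — FAILS
Hence LHS − RHS is never positive, i.e. LHS ≤ RHS throughout, so the claimed relation (>) fails for every integer in [-1000, 1000].

No integer in the range satisfies it.

Answer: Never true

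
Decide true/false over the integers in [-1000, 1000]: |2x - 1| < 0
The claim fails at x = 0:
x = 0: LHS = |2·0 - 1| = |-1| = 1; 1 < 0 — FAILS

Because a single integer refutes it, the statement is false.

Answer: False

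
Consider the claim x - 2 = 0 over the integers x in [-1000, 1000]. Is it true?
The claim fails at x = 0:
x = 0: LHS = 0 - 2 = -2; -2 = 0 — FAILS

Because a single integer refutes it, the statement is false.

Answer: False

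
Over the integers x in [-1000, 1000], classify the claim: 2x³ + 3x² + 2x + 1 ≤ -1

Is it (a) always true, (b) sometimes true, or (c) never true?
Holds at x = -2: LHS = 2·(-2)³ + 3·(-2)² + 2·(-2) + 1 = -7; -7 ≤ -1 — holds
Fails at x = 0: LHS = 2·0³ + 3·0² + 2·0 + 1 = 1; 1 ≤ -1 — FAILS
It is satisfied by some integers in the range but not all.

Answer: Sometimes true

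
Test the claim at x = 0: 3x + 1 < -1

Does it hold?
x = 0: LHS = 3·0 + 1 = 1; 1 < -1 — FAILS

The relation fails at x = 0, so x = 0 is a counterexample.

Answer: No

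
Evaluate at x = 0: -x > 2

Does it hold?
x = 0: LHS = -0 = 0; 0 > 2 — FAILS

The relation fails at x = 0, so x = 0 is a counterexample.

Answer: No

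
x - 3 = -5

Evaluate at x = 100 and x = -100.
x = 100: LHS = 100 - 3 = 97; 97 = -5 — FAILS
x = -100: LHS = (-100) - 3 = -103; -103 = -5 — FAILS

Answer: No, fails for both x = 100 and x = -100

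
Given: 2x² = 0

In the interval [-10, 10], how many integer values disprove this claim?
Counterexamples in [-10, 10]: {-10, -9, -8, -7, -6, -5, -4, -3, -2, -1, 1, 2, 3, 4, 5, 6, 7, 8, 9, 10}.

Counting them gives 20 values.

Answer: 20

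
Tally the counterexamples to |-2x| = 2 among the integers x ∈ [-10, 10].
Counterexamples in [-10, 10]: {-10, -9, -8, -7, -6, -5, -4, -3, -2, 0, 2, 3, 4, 5, 6, 7, 8, 9, 10}.

Counting them gives 19 values.

Answer: 19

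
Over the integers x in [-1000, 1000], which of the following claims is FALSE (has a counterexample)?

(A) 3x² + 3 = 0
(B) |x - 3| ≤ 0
(A) x = 0: LHS = 3·0² + 3 = 3; 3 = 0 — FAILS
(B) x = 0: LHS = |0 - 3| = |-3| = 3; 3 ≤ 0 — FAILS

Answer: Both A and B are false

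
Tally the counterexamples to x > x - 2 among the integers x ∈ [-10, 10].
Over all integers in [-10, 10], LHS − RHS is smallest at x = 0, where it equals 2:
x = 0: RHS = 0 - 2 = -2; 0 > -2 — holds
At the ends of the range:
x = -10: RHS = (-10) - 2 = -12; -10 > -12 — holds
x = 10: RHS = 10 - 2 = 8; 10 > 8 — holds
Hence LHS − RHS is never zero or negative, i.e. LHS > RHS throughout, so the relation holds for every integer in [-10, 10].

No counterexample appears in that range.

Answer: 0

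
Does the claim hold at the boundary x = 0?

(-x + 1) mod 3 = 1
x = 0: LHS = (-0 + 1) mod 3 = 1 mod 3 = 1; 1 = 1 — holds

The relation is satisfied at x = 0.

Answer: Yes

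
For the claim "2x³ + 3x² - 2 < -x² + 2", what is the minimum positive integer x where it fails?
Testing positive integers:
x = 1: LHS = 2·1³ + 3·1² - 2 = 3, RHS = -1² + 2 = 1; 3 < 1 — FAILS  ← smallest positive counterexample

Answer: x = 1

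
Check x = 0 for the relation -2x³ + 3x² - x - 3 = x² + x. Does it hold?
x = 0: LHS = -2·0³ + 3·0² - 0 - 3 = -3, RHS = 0² + 0 = 0; -3 = 0 — FAILS

The relation fails at x = 0, so x = 0 is a counterexample.

Answer: No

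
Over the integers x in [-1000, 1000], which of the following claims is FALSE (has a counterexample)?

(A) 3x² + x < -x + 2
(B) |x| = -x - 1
(A) x = 1: LHS = 3·1² + 1 = 4, RHS = -1 + 2 = 1; 4 < 1 — FAILS
(B) x = 0: LHS = |0| = 0, RHS = -0 - 1 = -1; 0 = -1 — FAILS

Answer: Both A and B are false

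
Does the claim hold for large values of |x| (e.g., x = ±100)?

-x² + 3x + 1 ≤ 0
x = 100: LHS = -100² + 3·100 + 1 = -9699; -9699 ≤ 0 — holds
x = -100: LHS = -(-100)² + 3·(-100) + 1 = -10299; -10299 ≤ 0 — holds

Answer: Yes, holds for both x = 100 and x = -100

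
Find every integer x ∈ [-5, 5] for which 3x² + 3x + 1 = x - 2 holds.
Over all integers in [-5, 5], LHS − RHS is always positive; it is smallest at x = 0, where it equals 3:
x = 0: LHS = 3·0² + 3·0 + 1 = 1, RHS = 0 - 2 = -2; 1 = -2 — FAILS
At the ends of the range:
x = -5: LHS = 3·(-5)² + 3·(-5) + 1 = 61, RHS = (-5) - 2 = -7; 61 = -7 — FAILS
x = 5: LHS = 3·5² + 3·5 + 1 = 91, RHS = 5 - 2 = 3; 91 = 3 — FAILS
Hence LHS − RHS is never 0, i.e. the two sides are never equal, so the claimed relation (=) fails for every integer in [-5, 5].

Answer: None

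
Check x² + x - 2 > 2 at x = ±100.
x = 100: LHS = 100² + 100 - 2 = 10098; 10098 > 2 — holds
x = -100: LHS = (-100)² + (-100) - 2 = 9898; 9898 > 2 — holds

Answer: Yes, holds for both x = 100 and x = -100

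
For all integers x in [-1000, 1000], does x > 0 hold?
The claim fails at x = 0:
x = 0: 0 > 0 — FAILS

Because a single integer refutes it, the statement is false.

Answer: False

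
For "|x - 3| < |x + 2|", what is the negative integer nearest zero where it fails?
Testing negative integers from -1 downward:
x = -1: LHS = |(-1) - 3| = |-4| = 4, RHS = |(-1) + 2| = |1| = 1; 4 < 1 — FAILS  ← closest negative counterexample to 0

Answer: x = -1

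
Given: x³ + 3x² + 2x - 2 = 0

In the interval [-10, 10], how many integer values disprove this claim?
Counterexamples in [-10, 10]: {-10, -9, -8, -7, -6, -5, -4, -3, -2, -1, 0, 1, 2, 3, 4, 5, 6, 7, 8, 9, 10}.

Counting them gives 21 values.

Answer: 21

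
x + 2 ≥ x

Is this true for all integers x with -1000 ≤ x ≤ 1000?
Over all integers in [-1000, 1000], LHS − RHS is smallest at x = 0, where it equals 2:
x = 0: LHS = 0 + 2 = 2; 2 ≥ 0 — holds
At the ends of the range:
x = -1000: LHS = (-1000) + 2 = -998; -998 ≥ -1000 — holds
x = 1000: LHS = 1000 + 2 = 1002; 1002 ≥ 1000 — holds
Hence LHS − RHS is never negative, i.e. LHS ≥ RHS throughout, so the relation holds for every integer in [-1000, 1000].

No counterexample exists.

Answer: True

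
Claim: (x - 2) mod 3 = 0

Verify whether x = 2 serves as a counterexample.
Substitute x = 2 into the relation:
x = 2: LHS = (2 - 2) mod 3 = 0 mod 3 = 0; 0 = 0 — holds

The claim holds here, so x = 2 is not a counterexample. (A counterexample exists elsewhere, e.g. x = 0.)

Answer: No, x = 2 is not a counterexample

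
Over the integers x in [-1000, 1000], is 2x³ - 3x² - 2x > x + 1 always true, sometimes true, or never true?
Holds at x = 3: LHS = 2·3³ - 3·3² - 2·3 = 21, RHS = 3 + 1 = 4; 21 > 4 — holds
Fails at x = 0: LHS = 2·0³ - 3·0² - 2·0 = 0, RHS = 0 + 1 = 1; 0 > 1 — FAILS
It is satisfied by some integers in the range but not all.

Answer: Sometimes true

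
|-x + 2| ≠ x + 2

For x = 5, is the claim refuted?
Substitute x = 5 into the relation:
x = 5: LHS = |-5 + 2| = |-3| = 3, RHS = 5 + 2 = 7; 3 ≠ 7 — holds

The claim holds here, so x = 5 is not a counterexample. (A counterexample exists elsewhere, e.g. x = 0.)

Answer: No, x = 5 is not a counterexample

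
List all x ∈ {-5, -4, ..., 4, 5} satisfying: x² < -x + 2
Holds for: {-1, 0}
Fails for: {-5, -4, -3, -2, 1, 2, 3, 4, 5}

Answer: {-1, 0}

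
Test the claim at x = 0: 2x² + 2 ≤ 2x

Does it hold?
x = 0: LHS = 2·0² + 2 = 2, RHS = 2·0 = 0; 2 ≤ 0 — FAILS

The relation fails at x = 0, so x = 0 is a counterexample.

Answer: No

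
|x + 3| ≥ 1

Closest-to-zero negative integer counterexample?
Testing negative integers from -1 downward:
x = -1: LHS = |(-1) + 3| = |2| = 2; 2 ≥ 1 — holds
x = -2: LHS = |(-2) + 3| = |1| = 1; 1 ≥ 1 — holds
x = -3: LHS = |(-3) + 3| = |0| = 0; 0 ≥ 1 — FAILS  ← closest negative counterexample to 0

Answer: x = -3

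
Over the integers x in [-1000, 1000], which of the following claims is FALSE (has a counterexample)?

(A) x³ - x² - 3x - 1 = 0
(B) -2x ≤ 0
(A) x = 0: LHS = 0³ - 0² - 3·0 - 1 = -1; -1 = 0 — FAILS
(B) x = -1: LHS = -2·(-1) = 2; 2 ≤ 0 — FAILS

Answer: Both A and B are false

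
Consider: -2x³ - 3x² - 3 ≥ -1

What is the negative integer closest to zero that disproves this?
Testing negative integers from -1 downward:
x = -1: LHS = -2·(-1)³ - 3·(-1)² - 3 = -4; -4 ≥ -1 — FAILS  ← closest negative counterexample to 0

Answer: x = -1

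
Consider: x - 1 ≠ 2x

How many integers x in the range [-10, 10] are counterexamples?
Counterexamples in [-10, 10]: {-1}.

Counting them gives 1 values.

Answer: 1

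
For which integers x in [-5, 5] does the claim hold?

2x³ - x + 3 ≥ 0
Holds for: {-1, 0, 1, 2, 3, 4, 5}
Fails for: {-5, -4, -3, -2}

Answer: {-1, 0, 1, 2, 3, 4, 5}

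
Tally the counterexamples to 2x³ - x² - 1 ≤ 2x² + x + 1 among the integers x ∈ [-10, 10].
Counterexamples in [-10, 10]: {3, 4, 5, 6, 7, 8, 9, 10}.

Counting them gives 8 values.

Answer: 8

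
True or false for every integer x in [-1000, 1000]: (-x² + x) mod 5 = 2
The claim fails at x = 0:
x = 0: LHS = (-0² + 0) mod 5 = 0 mod 5 = 0; 0 = 2 — FAILS

Because a single integer refutes it, the statement is false.

Answer: False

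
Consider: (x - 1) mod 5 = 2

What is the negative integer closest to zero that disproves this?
Testing negative integers from -1 downward:
x = -1: LHS = ((-1) - 1) mod 5 = (-2) mod 5 = 3; 3 = 2 — FAILS  ← closest negative counterexample to 0

Answer: x = -1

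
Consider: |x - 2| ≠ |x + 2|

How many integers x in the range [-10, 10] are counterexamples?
Counterexamples in [-10, 10]: {0}.

Counting them gives 1 values.

Answer: 1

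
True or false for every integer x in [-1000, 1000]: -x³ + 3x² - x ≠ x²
The claim fails at x = 0:
x = 0: LHS = -0³ + 3·0² - 0 = 0, RHS = 0² = 0; 0 ≠ 0 — FAILS

Because a single integer refutes it, the statement is false.

Answer: False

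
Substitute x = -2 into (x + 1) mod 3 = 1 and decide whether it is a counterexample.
Substitute x = -2 into the relation:
x = -2: LHS = ((-2) + 1) mod 3 = (-1) mod 3 = 2; 2 = 1 — FAILS

Since the claim fails at x = -2, this value is a counterexample.

Answer: Yes, x = -2 is a counterexample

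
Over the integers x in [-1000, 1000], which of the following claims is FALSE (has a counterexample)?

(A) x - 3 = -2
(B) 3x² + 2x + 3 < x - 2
(A) x = 0: LHS = 0 - 3 = -3; -3 = -2 — FAILS
(B) x = 0: LHS = 3·0² + 2·0 + 3 = 3, RHS = 0 - 2 = -2; 3 < -2 — FAILS

Answer: Both A and B are false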